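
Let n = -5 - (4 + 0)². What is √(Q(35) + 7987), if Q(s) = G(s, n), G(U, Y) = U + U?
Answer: √8057 ≈ 89.761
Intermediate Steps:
n = -21 (n = -5 - 1*4² = -5 - 1*16 = -5 - 16 = -21)
G(U, Y) = 2*U
Q(s) = 2*s
√(Q(35) + 7987) = √(2*35 + 7987) = √(70 + 7987) = √8057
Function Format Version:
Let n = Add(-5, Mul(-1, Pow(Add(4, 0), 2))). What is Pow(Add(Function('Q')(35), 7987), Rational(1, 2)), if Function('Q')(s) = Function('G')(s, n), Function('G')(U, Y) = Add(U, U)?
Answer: Pow(8057, Rational(1, 2)) ≈ 89.761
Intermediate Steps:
n = -21 (n = Add(-5, Mul(-1, Pow(4, 2))) = Add(-5, Mul(-1, 16)) = Add(-5, -16) = -21)
Function('G')(U, Y) = Mul(2, U)
Function('Q')(s) = Mul(2, s)
Pow(Add(Function('Q')(35), 7987), Rational(1, 2)) = Pow(Add(Mul(2, 35), 7987), Rational(1, 2)) = Pow(Add(70, 7987), Rational(1, 2)) = Pow(8057, Rational(1, 2))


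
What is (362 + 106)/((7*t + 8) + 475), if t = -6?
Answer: 52/49 ≈ 1.0612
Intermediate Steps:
(362 + 106)/((7*t + 8) + 475) = (362 + 106)/((7*(-6) + 8) + 475) = 468/((-42 + 8) + 475) = 468/(-34 + 475) = 468/441 = 468*(1/441) = 52/49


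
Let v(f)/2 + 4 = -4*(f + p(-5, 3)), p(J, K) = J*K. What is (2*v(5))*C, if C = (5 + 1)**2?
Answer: 5184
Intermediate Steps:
v(f) = 112 - 8*f (v(f) = -8 + 2*(-4*(f - 5*3)) = -8 + 2*(-4*(f - 15)) = -8 + 2*(-4*(-15 + f)) = -8 + 2*(60 - 4*f) = -8 + (120 - 8*f) = 112 - 8*f)
C = 36 (C = 6**2 = 36)
(2*v(5))*C = (2*(112 - 8*5))*36 = (2*(112 - 40))*36 = (2*72)*36 = 144*36 = 5184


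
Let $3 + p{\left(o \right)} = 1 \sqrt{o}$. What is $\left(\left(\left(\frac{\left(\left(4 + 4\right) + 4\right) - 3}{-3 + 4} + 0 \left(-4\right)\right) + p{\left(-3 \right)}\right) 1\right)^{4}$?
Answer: $\left(6 + i \sqrt{3}\right)^{4} \approx 657.0 + 1371.8 i$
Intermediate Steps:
$p{\left(o \right)} = -3 + \sqrt{o}$ ($p{\left(o \right)} = -3 + 1 \sqrt{o} = -3 + \sqrt{o}$)
$\left(\left(\left(\frac{\left(\left(4 + 4\right) + 4\right) - 3}{-3 + 4} + 0 \left(-4\right)\right) + p{\left(-3 \right)}\right) 1\right)^{4} = \left(\left(\left(\frac{\left(\left(4 + 4\right) + 4\right) - 3}{-3 + 4} + 0 \left(-4\right)\right) - \left(3 - \sqrt{-3}\right)\right) 1\right)^{4} = \left(\left(\left(\frac{\left(8 + 4\right) - 3}{1} + 0\right) - \left(3 - i \sqrt{3}\right)\right) 1\right)^{4} = \left(\left(\left(\left(12 - 3\right) 1 + 0\right) - \left(3 - i \sqrt{3}\right)\right) 1\right)^{4} = \left(\left(\left(9 \cdot 1 + 0\right) - \left(3 - i \sqrt{3}\right)\right) 1\right)^{4} = \left(\left(\left(9 + 0\right) - \left(3 - i \sqrt{3}\right)\right) 1\right)^{4} = \left(\left(9 - \left(3 - i \sqrt{3}\right)\right) 1\right)^{4} = \left(\left(6 + i \sqrt{3}\right) 1\right)^{4} = \left(6 + i \sqrt{3}\right)^{4}$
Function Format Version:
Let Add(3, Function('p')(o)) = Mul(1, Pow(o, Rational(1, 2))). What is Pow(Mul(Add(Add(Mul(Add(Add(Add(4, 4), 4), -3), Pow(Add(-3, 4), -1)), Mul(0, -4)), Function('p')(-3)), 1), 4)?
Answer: Pow(Add(6, Mul(I, Pow(3, Rational(1, 2)))), 4) ≈ Add(657.00, Mul(1371.8, I))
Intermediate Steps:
Function('p')(o) = Add(-3, Pow(o, Rational(1, 2))) (Function('p')(o) = Add(-3, Mul(1, Pow(o, Rational(1, 2)))) = Add(-3, Pow(o, Rational(1, 2))))
Pow(Mul(Add(Add(Mul(Add(Add(Add(4, 4), 4), -3), Pow(Add(-3, 4), -1)), Mul(0, -4)), Function('p')(-3)), 1), 4) = Pow(Mul(Add(Add(Mul(Add(Add(Add(4, 4), 4), -3), Pow(Add(-3, 4), -1)), Mul(0, -4)), Add(-3, Pow(-3, Rational(1, 2)))), 1), 4) = Pow(Mul(Add(Add(Mul(Add(Add(8, 4), -3), Pow(1, -1)), 0), Add(-3, Mul(I, Pow(3, Rational(1, 2))))), 1), 4) = Pow(Mul(Add(Add(Mul(Add(12, -3), 1), 0), Add(-3, Mul(I, Pow(3, Rational(1, 2))))), 1), 4) = Pow(Mul(Add(Add(Mul(9, 1), 0), Add(-3, Mul(I, Pow(3, Rational(1, 2))))), 1), 4) = Pow(Mul(Add(Add(9, 0), Add(-3, Mul(I, Pow(3, Rational(1, 2))))), 1), 4) = Pow(Mul(Add(9, Add(-3, Mul(I, Pow(3, Rational(1, 2))))), 1), 4) = Pow(Mul(Add(6, Mul(I, Pow(3, Rational(1, 2)))), 1), 4) = Pow(Add(6, Mul(I, Pow(3, Rational(1, 2)))), 4)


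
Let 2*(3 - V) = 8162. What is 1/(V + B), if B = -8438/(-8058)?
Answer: -4029/16426043 ≈ -0.00024528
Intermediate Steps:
B = 4219/4029 (B = -8438*(-1/8058) = 4219/4029 ≈ 1.0472)
V = -4078 (V = 3 - 1/2*8162 = 3 - 4081 = -4078)
1/(V + B) = 1/(-4078 + 4219/4029) = 1/(-16426043/4029) = -4029/16426043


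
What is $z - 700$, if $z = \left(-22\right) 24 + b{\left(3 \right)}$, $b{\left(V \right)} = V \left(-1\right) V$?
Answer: $-1237$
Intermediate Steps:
$b{\left(V \right)} = - V^{2}$ ($b{\left(V \right)} = - V V = - V^{2}$)
$z = -537$ ($z = \left(-22\right) 24 - 3^{2} = -528 - 9 = -537$)
$z - 700 = -537 - 700 = -1237$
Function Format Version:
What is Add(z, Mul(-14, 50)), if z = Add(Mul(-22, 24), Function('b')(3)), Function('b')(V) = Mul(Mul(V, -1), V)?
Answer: -1237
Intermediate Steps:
Function('b')(V) = Mul(-1, Pow(V, 2)) (Function('b')(V) = Mul(Mul(-1, V), V) = Mul(-1, Pow(V, 2)))
z = -537 (z = Add(Mul(-22, 24), Mul(-1, Pow(3, 2))) = Add(-528, Mul(-1, 9)) = Add(-528, -9) = -537)
Add(z, Mul(-14, 50)) = Add(-537, Mul(-14, 50)) = Add(-537, -700) = -1237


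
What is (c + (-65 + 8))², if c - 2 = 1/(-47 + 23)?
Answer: 1745041/576 ≈ 3029.6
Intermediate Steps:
c = 47/24 (c = 2 + 1/(-47 + 23) = 2 + 1/(-24) = 2 - 1/24 = 47/24 ≈ 1.9583)
(c + (-65 + 8))² = (47/24 + (-65 + 8))² = (47/24 - 57)² = (-1321/24)² = 1745041/576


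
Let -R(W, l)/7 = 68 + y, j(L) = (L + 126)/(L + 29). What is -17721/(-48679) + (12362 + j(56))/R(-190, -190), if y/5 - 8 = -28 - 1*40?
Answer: 957241058/119993735 ≈ 7.9774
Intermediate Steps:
y = -300 (y = 40 + 5*(-28 - 1*40) = 40 + 5*(-28 - 40) = 40 + 5*(-68) = 40 - 340 = -300)
j(L) = (126 + L)/(29 + L)
R(W, l) = 1624 (R(W, l) = -7*(68 - 300) = -7*(-232) = 1624)
-17721/(-48679) + (12362 + j(56))/R(-190, -190) = -17721/(-48679) + (12362 + (126 + 56)/(29 + 56))/1624 = -17721*(-1/48679) + (12362 + 182/85)*(1/1624) = 17721/48679 + (12362 + (1/85)*182)*(1/1624) = 17721/48679 + (12362 + 182/85)*(1/1624) = 17721/48679 + (1050952/85)*(1/1624) = 17721/48679 + 18767/2465 = 957241058/119993735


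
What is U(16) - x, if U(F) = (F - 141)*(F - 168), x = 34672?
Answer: -15672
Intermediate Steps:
U(F) = (-168 + F)*(-141 + F) (U(F) = (-141 + F)*(-168 + F) = (-168 + F)*(-141 + F))
U(16) - x = (23688 + 16² - 309*16) - 1*34672 = (23688 + 256 - 4944) - 34672 = 19000 - 34672 = -15672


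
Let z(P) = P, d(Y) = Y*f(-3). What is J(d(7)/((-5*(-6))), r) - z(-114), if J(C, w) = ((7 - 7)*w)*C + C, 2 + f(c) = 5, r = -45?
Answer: 1147/10 ≈ 114.70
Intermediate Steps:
f(c) = 3 (f(c) = -2 + 5 = 3)
d(Y) = 3*Y (d(Y) = Y*3 = 3*Y)
J(C, w) = C (J(C, w) = (0*w)*C + C = 0*C + C = 0 + C = C)
J(d(7)/((-5*(-6))), r) - z(-114) = (3*7)/((-5*(-6))) - 1*(-114) = 21/30 + 114 = 21*(1/30) + 114 = 7/10 + 114 = 1147/10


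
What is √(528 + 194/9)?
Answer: √4946/3 ≈ 23.443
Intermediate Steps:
√(528 + 194/9) = √(4946/9) = √4946/3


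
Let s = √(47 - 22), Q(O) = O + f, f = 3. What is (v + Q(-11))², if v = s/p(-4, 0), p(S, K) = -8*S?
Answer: 63001/1024 ≈ 61.524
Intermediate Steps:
Q(O) = 3 + O (Q(O) = O + 3 = 3 + O)
s = 5 (s = √25 = 5)
v = 5/32 (v = 5/((-8*(-4))) = 5/32 ≈ 0.15625)
(v + Q(-11))² = (5/32 + (3 - 11))² = (5/32 - 8)² = (-251/32)² = 63001/1024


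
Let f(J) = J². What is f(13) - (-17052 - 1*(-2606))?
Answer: 14615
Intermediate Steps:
f(13) - (-17052 - 1*(-2606)) = 13² - (-17052 - 1*(-2606)) = 169 - (-17052 + 2606) = 169 - 1*(-14446) = 169 + 14446 = 14615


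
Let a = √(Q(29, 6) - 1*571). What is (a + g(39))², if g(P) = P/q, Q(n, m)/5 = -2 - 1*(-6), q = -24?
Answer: (-13 + 8*I*√551)²/64 ≈ -548.36 - 76.289*I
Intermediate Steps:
Q(n, m) = 20 (Q(n, m) = 5*(-2 - 1*(-6)) = 5*(-2 + 6) = 5*4 = 20)
g(P) = -P/24 (g(P) = P/(-24) = P*(-1/24) = -P/24)
a = I*√551 (a = √(20 - 1*571) = √(20 - 571) = √(-551) = I*√551 ≈ 23.473*I)
(a + g(39))² = (I*√551 - 1/24*39)² = (I*√551 - 13/8)² = (-13/8 + I*√551)²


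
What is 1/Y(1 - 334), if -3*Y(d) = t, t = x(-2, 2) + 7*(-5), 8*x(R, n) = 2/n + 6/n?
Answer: 2/23 ≈ 0.086957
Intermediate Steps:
x(R, n) = 1/n (x(R, n) = (2/n + 6/n)/8 = (8/n)/8 = 1/n)
t = -69/2 (t = 1/2 + 7*(-5) = 1/2 - 35 = -69/2 ≈ -34.500)
Y(d) = 23/2 (Y(d) = -1/3*(-69/2) = 23/2)
1/Y(1 - 334) = 1/(23/2) = 2/23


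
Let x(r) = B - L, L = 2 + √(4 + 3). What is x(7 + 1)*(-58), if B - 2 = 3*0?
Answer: 58*√7 ≈ 153.45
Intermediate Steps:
B = 2 (B = 2 + 3*0 = 2 + 0 = 2)
L = 2 + √7 ≈ 4.6458
x(r) = -√7 (x(r) = 2 - (2 + √7) = 2 + (-2 - √7) = -√7)
x(7 + 1)*(-58) = -√7*(-58) = 58*√7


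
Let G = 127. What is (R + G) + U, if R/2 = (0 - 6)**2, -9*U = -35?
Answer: 1826/9 ≈ 202.89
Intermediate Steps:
U = 35/9 (U = -1/9*(-35) = 35/9 ≈ 3.8889)
R = 72 (R = 2*(0 - 6)**2 = 2*(-6)**2 = 2*36 = 72)
(R + G) + U = (72 + 127) + 35/9 = 199 + 35/9 = 1826/9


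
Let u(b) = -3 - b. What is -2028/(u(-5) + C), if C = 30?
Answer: -507/8 ≈ -63.375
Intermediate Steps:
-2028/(u(-5) + C) = -2028/((-3 - 1*(-5)) + 30) = -2028/((-3 + 5) + 30) = -2028/(2 + 30) = -2028/32 = (1/32)*(-2028) = -507/8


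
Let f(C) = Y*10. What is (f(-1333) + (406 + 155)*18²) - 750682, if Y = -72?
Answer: -569638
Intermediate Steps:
f(C) = -720 (f(C) = -72*10 = -720)
(f(-1333) + (406 + 155)*18²) - 750682 = (-720 + (406 + 155)*18²) - 750682 = (-720 + 561*324) - 750682 = (-720 + 181764) - 750682 = 181044 - 750682 = -569638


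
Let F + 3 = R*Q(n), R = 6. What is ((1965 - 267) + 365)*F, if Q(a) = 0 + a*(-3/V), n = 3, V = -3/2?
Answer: 68079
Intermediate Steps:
V = -3/2 (V = -3*½ = -3/2 ≈ -1.5000)
Q(a) = 2*a (Q(a) = 0 + a*(-3/(-3/2)) = 0 + a*(-3*(-⅔)) = 0 + a*2 = 0 + 2*a = 2*a)
F = 33 (F = -3 + 6*(2*3) = -3 + 6*6 = -3 + 36 = 33)
((1965 - 267) + 365)*F = ((1965 - 267) + 365)*33 = (1698 + 365)*33 = 2063*33 = 68079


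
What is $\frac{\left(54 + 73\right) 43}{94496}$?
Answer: $\frac{5461}{94496} \approx 0.057791$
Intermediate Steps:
$\frac{\left(54 + 73\right) 43}{94496} = 127 \cdot 43 \cdot \frac{1}{94496} = 5461 \cdot \frac{1}{94496} = \frac{5461}{94496}$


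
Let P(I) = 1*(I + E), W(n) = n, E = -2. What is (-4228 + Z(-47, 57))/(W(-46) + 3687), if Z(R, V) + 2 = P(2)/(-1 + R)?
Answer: -4230/3641 ≈ -1.1618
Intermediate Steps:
P(I) = -2 + I (P(I) = 1*(I - 2) = 1*(-2 + I) = -2 + I)
Z(R, V) = -2 (Z(R, V) = -2 + (-2 + 2)/(-1 + R) = -2 + 0/(-1 + R) = -2 + 0 = -2)
(-4228 + Z(-47, 57))/(W(-46) + 3687) = (-4228 - 2)/(-46 + 3687) = -4230/3641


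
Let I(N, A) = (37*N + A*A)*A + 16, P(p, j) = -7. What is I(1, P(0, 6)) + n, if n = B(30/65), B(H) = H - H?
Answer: -586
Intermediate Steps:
B(H) = 0
n = 0
I(N, A) = 16 + A*(A² + 37*N) (I(N, A) = (37*N + A²)*A + 16 = (A² + 37*N)*A + 16 = A*(A² + 37*N) + 16 = 16 + A*(A² + 37*N))
I(1, P(0, 6)) + n = (16 + (-7)³ + 37*(-7)*1) + 0 = (16 - 343 - 259) + 0 = -586 + 0 = -586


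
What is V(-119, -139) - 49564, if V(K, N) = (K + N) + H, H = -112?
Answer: -49934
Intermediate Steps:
V(K, N) = -112 + K + N (V(K, N) = (K + N) - 112 = -112 + K + N)
V(-119, -139) - 49564 = (-112 - 119 - 139) - 49564 = -370 - 49564 = -49934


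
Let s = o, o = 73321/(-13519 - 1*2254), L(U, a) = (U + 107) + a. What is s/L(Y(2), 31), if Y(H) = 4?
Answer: -73321/2239766 ≈ -0.032736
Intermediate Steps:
L(U, a) = 107 + U + a (L(U, a) = (107 + U) + a = 107 + U + a)
o = -73321/15773 (o = 73321/(-13519 - 2254) = 73321/(-15773) = 73321*(-1/15773) = -73321/15773 ≈ -4.6485)
s = -73321/15773 ≈ -4.6485
s/L(Y(2), 31) = -73321/(15773*(107 + 4 + 31)) = -73321/15773/142 = -73321/15773*1/142 = -73321/2239766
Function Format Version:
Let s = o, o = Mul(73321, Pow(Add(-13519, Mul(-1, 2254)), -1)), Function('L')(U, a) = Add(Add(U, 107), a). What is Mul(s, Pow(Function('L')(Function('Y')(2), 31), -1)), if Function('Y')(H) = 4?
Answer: Rational(-73321, 2239766) ≈ -0.032736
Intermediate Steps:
Function('L')(U, a) = Add(107, U, a) (Function('L')(U, a) = Add(Add(107, U), a) = Add(107, U, a))
o = Rational(-73321, 15773) (o = Mul(73321, Pow(Add(-13519, -2254), -1)) = Mul(73321, Pow(-15773, -1)) = Mul(73321, Rational(-1, 15773)) = Rational(-73321, 15773) ≈ -4.6485)
s = Rational(-73321, 15773) ≈ -4.6485
Mul(s, Pow(Function('L')(Function('Y')(2), 31), -1)) = Mul(Rational(-73321, 15773), Pow(Add(107, 4, 31), -1)) = Mul(Rational(-73321, 15773), Pow(142, -1)) = Mul(Rational(-73321, 15773), Rational(1, 142)) = Rational(-73321, 2239766)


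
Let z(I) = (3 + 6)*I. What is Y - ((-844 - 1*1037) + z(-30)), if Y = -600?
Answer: 1551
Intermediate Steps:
z(I) = 9*I
Y - ((-844 - 1*1037) + z(-30)) = -600 - ((-844 - 1*1037) + 9*(-30)) = -600 - ((-844 - 1037) - 270) = -600 - (-1881 - 270) = -600 - 1*(-2151) = -600 + 2151 = 1551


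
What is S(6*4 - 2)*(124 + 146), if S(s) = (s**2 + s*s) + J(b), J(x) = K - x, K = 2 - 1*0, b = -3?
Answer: 262710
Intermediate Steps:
K = 2 (K = 2 + 0 = 2)
J(x) = 2 - x
S(s) = 5 + 2*s**2 (S(s) = (s**2 + s*s) + (2 - 1*(-3)) = (s**2 + s**2) + (2 + 3) = 2*s**2 + 5 = 5 + 2*s**2)
S(6*4 - 2)*(124 + 146) = (5 + 2*(6*4 - 2)**2)*(124 + 146) = (5 + 2*(24 - 2)**2)*270 = (5 + 2*22**2)*270 = (5 + 2*484)*270 = (5 + 968)*270 = 973*270 = 262710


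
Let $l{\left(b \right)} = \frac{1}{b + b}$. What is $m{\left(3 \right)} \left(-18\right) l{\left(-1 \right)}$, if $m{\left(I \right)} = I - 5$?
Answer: $-18$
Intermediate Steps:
$m{\left(I \right)} = -5 + I$ ($m{\left(I \right)} = I - 5 = -5 + I$)
$l{\left(b \right)} = \frac{1}{2 b}$
$m{\left(3 \right)} \left(-18\right) l{\left(-1 \right)} = \left(-5 + 3\right) \left(-18\right) \frac{1}{2 \left(-1\right)} = \left(-2\right) \left(-18\right) \frac{1}{2} \left(-1\right) = 36 \left(- \frac{1}{2}\right) = -18$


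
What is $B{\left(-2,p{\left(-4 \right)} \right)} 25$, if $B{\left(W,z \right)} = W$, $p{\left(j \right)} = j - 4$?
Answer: $-50$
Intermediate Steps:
$p{\left(j \right)} = -4 + j$
$B{\left(-2,p{\left(-4 \right)} \right)} 25 = \left(-2\right) 25 = -50$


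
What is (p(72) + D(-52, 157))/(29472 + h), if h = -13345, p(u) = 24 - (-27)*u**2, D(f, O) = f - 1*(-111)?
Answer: 140051/16127 ≈ 8.6842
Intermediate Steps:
D(f, O) = 111 + f (D(f, O) = f + 111 = 111 + f)
p(u) = 24 + 27*u**2
(p(72) + D(-52, 157))/(29472 + h) = ((24 + 27*72**2) + (111 - 52))/(29472 - 13345) = ((24 + 27*5184) + 59)/16127 = ((24 + 139968) + 59)*(1/16127) = (139992 + 59)*(1/16127) = 140051*(1/16127) = 140051/16127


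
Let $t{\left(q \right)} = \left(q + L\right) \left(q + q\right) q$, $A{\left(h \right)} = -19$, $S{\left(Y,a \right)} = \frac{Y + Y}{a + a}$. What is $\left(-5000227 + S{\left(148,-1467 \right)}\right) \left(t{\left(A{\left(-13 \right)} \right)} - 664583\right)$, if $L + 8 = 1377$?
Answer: $- \frac{2274811512649369}{1467} \approx -1.5507 \cdot 10^{12}$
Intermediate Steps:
$S{\left(Y,a \right)} = \frac{Y}{a}$ ($S{\left(Y,a \right)} = \frac{2 Y}{2 a} = 2 Y \frac{1}{2 a} = \frac{Y}{a}$)
$L = 1369$ ($L = -8 + 1377 = 1369$)
$t{\left(q \right)} = 2 q^{2} \left(1369 + q\right)$ ($t{\left(q \right)} = \left(q + 1369\right) \left(q + q\right) q = \left(1369 + q\right) 2 q q = 2 q \left(1369 + q\right) q = 2 q^{2} \left(1369 + q\right)$)
$\left(-5000227 + S{\left(148,-1467 \right)}\right) \left(t{\left(A{\left(-13 \right)} \right)} - 664583\right) = \left(-5000227 + \frac{148}{-1467}\right) \left(2 \left(-19\right)^{2} \left(1369 - 19\right) - 664583\right) = \left(-5000227 + 148 \left(- \frac{1}{1467}\right)\right) \left(2 \cdot 361 \cdot 1350 - 664583\right) = \left(-5000227 - \frac{148}{1467}\right) \left(974700 - 664583\right) = \left(- \frac{7335333157}{1467}\right) 310117 = - \frac{2274811512649369}{1467}$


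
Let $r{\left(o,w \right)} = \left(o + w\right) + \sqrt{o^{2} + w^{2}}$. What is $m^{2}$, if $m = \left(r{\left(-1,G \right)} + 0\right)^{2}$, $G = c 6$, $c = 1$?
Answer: $\left(5 + \sqrt{37}\right)^{4} \approx 15087.0$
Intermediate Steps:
$G = 6$ ($G = 1 \cdot 6 = 6$)
$r{\left(o,w \right)} = o + w + \sqrt{o^{2} + w^{2}}$
$m = \left(5 + \sqrt{37}\right)^{2}$ ($m = \left(\left(-1 + 6 + \sqrt{\left(-1\right)^{2} + 6^{2}}\right) + 0\right)^{2} = \left(\left(-1 + 6 + \sqrt{1 + 36}\right) + 0\right)^{2} = \left(\left(-1 + 6 + \sqrt{37}\right) + 0\right)^{2} = \left(\left(5 + \sqrt{37}\right) + 0\right)^{2} = \left(5 + \sqrt{37}\right)^{2} \approx 122.83$)
$m^{2} = \left(\left(5 + \sqrt{37}\right)^{2}\right)^{2} = \left(5 + \sqrt{37}\right)^{4}$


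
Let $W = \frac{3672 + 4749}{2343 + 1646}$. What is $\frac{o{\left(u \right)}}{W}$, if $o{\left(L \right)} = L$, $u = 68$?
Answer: $\frac{271252}{8421} \approx 32.211$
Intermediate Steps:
$W = \frac{8421}{3989} \approx 2.1111$
$\frac{o{\left(u \right)}}{W} = \frac{68}{\frac{8421}{3989}} = 68 \cdot \frac{3989}{8421} = \frac{271252}{8421}$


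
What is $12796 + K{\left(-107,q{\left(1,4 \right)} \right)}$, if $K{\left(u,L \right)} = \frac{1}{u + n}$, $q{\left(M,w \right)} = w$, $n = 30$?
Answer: $\frac{985291}{77} \approx 12796.0$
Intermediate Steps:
$K{\left(u,L \right)} = \frac{1}{30 + u}$ ($K{\left(u,L \right)} = \frac{1}{u + 30} = \frac{1}{30 + u}$)
$12796 + K{\left(-107,q{\left(1,4 \right)} \right)} = 12796 + \frac{1}{30 - 107} = 12796 + \frac{1}{-77} = 12796 - \frac{1}{77} = \frac{985291}{77}$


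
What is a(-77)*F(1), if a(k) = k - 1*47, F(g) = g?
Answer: -124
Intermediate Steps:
a(k) = -47 + k (a(k) = k - 47 = -47 + k)
a(-77)*F(1) = (-47 - 77)*1 = -124*1 = -124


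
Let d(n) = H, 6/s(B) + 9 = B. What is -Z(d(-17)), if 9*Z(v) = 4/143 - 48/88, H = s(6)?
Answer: 74/1287 ≈ 0.057498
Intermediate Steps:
s(B) = 6/(-9 + B)
H = -2 (H = 6/(-9 + 6) = 6/(-3) = 6*(-⅓) = -2)
d(n) = -2
Z(v) = -74/1287 (Z(v) = (4/143 - 48/88)/9 = (4*(1/143) - 48*1/88)/9 = (4/143 - 6/11)/9 = (⅑)*(-74/143) = -74/1287)
-Z(d(-17)) = -1*(-74/1287) = 74/1287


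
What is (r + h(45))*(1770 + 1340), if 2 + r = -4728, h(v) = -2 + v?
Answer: -14576570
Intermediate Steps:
r = -4730 (r = -2 - 4728 = -4730)
(r + h(45))*(1770 + 1340) = (-4730 + (-2 + 45))*(1770 + 1340) = (-4730 + 43)*3110 = -4687*3110 = -14576570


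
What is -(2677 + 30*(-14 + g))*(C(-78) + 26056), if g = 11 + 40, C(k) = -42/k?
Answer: -1282789445/13 ≈ -9.8676e+7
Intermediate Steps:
g = 51
-(2677 + 30*(-14 + g))*(C(-78) + 26056) = -(2677 + 30*(-14 + 51))*(-42/(-78) + 26056) = -(2677 + 30*37)*(-42*(-1/78) + 26056) = -(2677 + 1110)*(7/13 + 26056) = -3787*338735/13 = -1*1282789445/13 = -1282789445/13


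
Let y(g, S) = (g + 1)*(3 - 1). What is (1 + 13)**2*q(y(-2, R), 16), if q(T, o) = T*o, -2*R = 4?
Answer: -6272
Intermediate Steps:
R = -2 (R = -1/2*4 = -2)
y(g, S) = 2 + 2*g (y(g, S) = (1 + g)*2 = 2 + 2*g)
(1 + 13)**2*q(y(-2, R), 16) = (1 + 13)**2*((2 + 2*(-2))*16) = 14**2*((2 - 4)*16) = 196*(-2*16) = 196*(-32) = -6272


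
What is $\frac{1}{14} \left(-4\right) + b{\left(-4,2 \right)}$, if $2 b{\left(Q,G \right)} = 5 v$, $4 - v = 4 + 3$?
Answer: $- \frac{109}{14} \approx -7.7857$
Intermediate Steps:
$v = -3$ ($v = 4 - \left(4 + 3\right) = 4 - 7 = -3$)
$b{\left(Q,G \right)} = - \frac{15}{2}$ ($b{\left(Q,G \right)} = \frac{5 \left(-3\right)}{2} = \frac{1}{2} \left(-15\right) = - \frac{15}{2}$)
$\frac{1}{14} \left(-4\right) + b{\left(-4,2 \right)} = \frac{1}{14} \left(-4\right) - \frac{15}{2} = - \frac{2}{7} - \frac{15}{2} = - \frac{109}{14}$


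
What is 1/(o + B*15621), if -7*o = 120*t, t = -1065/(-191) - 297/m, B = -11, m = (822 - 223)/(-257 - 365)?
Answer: -800863/141923745633 ≈ -5.6429e-6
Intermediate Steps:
m = -599/622 (m = 599/(-622) = 599*(-1/622) = -599/622 ≈ -0.96302)
t = 35922129/114409 (t = -1065/(-191) - 297/(-599/622) = -1065*(-1/191) - 297*(-622/599) = 1065/191 + 184734/599 = 35922129/114409 ≈ 313.98)
o = -4310655480/800863 (o = -120*35922129/(7*114409) = -1/7*4310655480/114409 = -4310655480/800863 ≈ -5382.5)
1/(o + B*15621) = 1/(-4310655480/800863 - 11*15621) = 1/(-4310655480/800863 - 171831) = 1/(-141923745633/800863) = -800863/141923745633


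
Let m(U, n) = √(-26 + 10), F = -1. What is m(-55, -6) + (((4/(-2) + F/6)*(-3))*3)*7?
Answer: 273/2 + 4*I ≈ 136.5 + 4.0*I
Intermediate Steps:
m(U, n) = 4*I (m(U, n) = √(-16) = 4*I)
m(-55, -6) + (((4/(-2) + F/6)*(-3))*3)*7 = 4*I + (((4/(-2) - 1/6)*(-3))*3)*7 = 4*I + (((4*(-½) - 1*⅙)*(-3))*3)*7 = 4*I + (((-2 - ⅙)*(-3))*3)*7 = 4*I + (-13/6*(-3)*3)*7 = 4*I + ((13/2)*3)*7 = 4*I + (39/2)*7 = 4*I + 273/2 = 273/2 + 4*I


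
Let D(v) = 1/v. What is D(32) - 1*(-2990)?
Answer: 95681/32 ≈ 2990.0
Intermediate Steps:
D(32) - 1*(-2990) = 1/32 - 1*(-2990) = 1/32 + 2990 = 95681/32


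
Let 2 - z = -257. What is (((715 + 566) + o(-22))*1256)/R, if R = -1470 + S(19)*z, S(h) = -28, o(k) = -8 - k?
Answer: -116180/623 ≈ -186.48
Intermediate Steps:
z = 259 (z = 2 - 1*(-257) = 2 + 257 = 259)
R = -8722 (R = -1470 - 28*259 = -1470 - 7252 = -8722)
(((715 + 566) + o(-22))*1256)/R = (((715 + 566) + (-8 - 1*(-22)))*1256)/(-8722) = ((1281 + (-8 + 22))*1256)*(-1/8722) = ((1281 + 14)*1256)*(-1/8722) = (1295*1256)*(-1/8722) = 1626520*(-1/8722) = -116180/623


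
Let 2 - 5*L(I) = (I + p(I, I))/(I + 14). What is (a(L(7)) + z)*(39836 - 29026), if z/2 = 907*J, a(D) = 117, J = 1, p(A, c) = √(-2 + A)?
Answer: 20874110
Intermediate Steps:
L(I) = ⅖ - (I + √(-2 + I))/(5*(14 + I)) (L(I) = ⅖ - (I + √(-2 + I))/(5*(I + 14)) = ⅖ - (I + √(-2 + I))/(5*(14 + I)))
z = 1814 (z = 2*(907*1) = 2*907 = 1814)
(a(L(7)) + z)*(39836 - 29026) = (117 + 1814)*(39836 - 29026) = 1931*10810 = 20874110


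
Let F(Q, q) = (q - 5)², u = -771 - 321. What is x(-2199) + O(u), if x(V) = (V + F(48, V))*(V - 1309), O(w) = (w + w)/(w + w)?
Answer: -17032802835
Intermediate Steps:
u = -1092
O(w) = 1 (O(w) = (2*w)/((2*w)) = (2*w)*(1/(2*w)) = 1)
F(Q, q) = (-5 + q)²
x(V) = (-1309 + V)*(V + (-5 + V)²) (x(V) = (V + (-5 + V)²)*(V - 1309) = (V + (-5 + V)²)*(-1309 + V) = (-1309 + V)*(V + (-5 + V)²))
x(-2199) + O(u) = (-32725 + (-2199)³ - 1318*(-2199)² + 11806*(-2199)) + 1 = (-32725 - 10633486599 - 1318*4835601 - 25961394) + 1 = (-32725 - 10633486599 - 6373322118 - 25961394) + 1 = -17032802836 + 1 = -17032802835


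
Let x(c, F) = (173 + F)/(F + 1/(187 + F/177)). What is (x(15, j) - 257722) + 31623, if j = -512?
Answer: -3772307647340/16684367 ≈ -2.2610e+5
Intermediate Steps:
x(c, F) = (173 + F)/(F + 1/(187 + F/177)) (x(c, F) = (173 + F)/(F + 1/(187 + F*(1/177))) = (173 + F)/(F + 1/(187 + F/177)))
(x(15, j) - 257722) + 31623 = ((5726127 + (-512)**2 + 33272*(-512))/(177 + (-512)**2 + 33099*(-512)) - 257722) + 31623 = ((5726127 + 262144 - 17035264)/(177 + 262144 - 16946688) - 257722) + 31623 = (-11046993/(-16684367) - 257722) + 31623 = (-1/16684367*(-11046993) - 257722) + 31623 = (11046993/16684367 - 257722) + 31623 = -4299917384981/16684367 + 31623 = -3772307647340/16684367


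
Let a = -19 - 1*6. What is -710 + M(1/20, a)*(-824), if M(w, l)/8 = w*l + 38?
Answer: -242966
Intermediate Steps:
a = -25 (a = -19 - 6 = -25)
M(w, l) = 304 + 8*l*w (M(w, l) = 8*(w*l + 38) = 8*(l*w + 38) = 8*(38 + l*w) = 304 + 8*l*w)
-710 + M(1/20, a)*(-824) = -710 + (304 + 8*(-25)/20)*(-824) = -710 + (304 + 8*(-25)*(1/20))*(-824) = -710 + (304 - 10)*(-824) = -710 + 294*(-824) = -710 - 242256 = -242966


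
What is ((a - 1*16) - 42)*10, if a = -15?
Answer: -730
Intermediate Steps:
((a - 1*16) - 42)*10 = ((-15 - 1*16) - 42)*10 = ((-15 - 16) - 42)*10 = (-31 - 42)*10 = -73*10 = -730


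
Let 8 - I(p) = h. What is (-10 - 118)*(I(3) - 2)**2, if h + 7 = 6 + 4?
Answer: -1152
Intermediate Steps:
h = 3 (h = -7 + (6 + 4) = -7 + 10 = 3)
I(p) = 5 (I(p) = 8 - 1*3 = 8 - 3 = 5)
(-10 - 118)*(I(3) - 2)**2 = (-10 - 118)*(5 - 2)**2 = -128*3**2 = -128*9 = -1152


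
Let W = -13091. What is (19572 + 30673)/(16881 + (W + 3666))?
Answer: 50245/7456 ≈ 6.7389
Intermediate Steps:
(19572 + 30673)/(16881 + (W + 3666)) = (19572 + 30673)/(16881 + (-13091 + 3666)) = 50245/(16881 - 9425) = 50245/7456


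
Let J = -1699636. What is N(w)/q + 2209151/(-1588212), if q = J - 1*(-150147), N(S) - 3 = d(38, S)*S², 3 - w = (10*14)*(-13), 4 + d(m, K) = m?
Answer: -182880193861907/2460917023668 ≈ -74.314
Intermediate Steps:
d(m, K) = -4 + m
w = 1823 (w = 3 - 10*14*(-13) = 3 - 140*(-13) = 3 - 1*(-1820) = 3 + 1820 = 1823)
N(S) = 3 + 34*S² (N(S) = 3 + (-4 + 38)*S² = 3 + 34*S²)
q = -1549489 (q = -1699636 - 1*(-150147) = -1699636 + 150147 = -1549489)
N(w)/q + 2209151/(-1588212) = (3 + 34*1823²)/(-1549489) + 2209151/(-1588212) = (3 + 34*3323329)*(-1/1549489) + 2209151*(-1/1588212) = (3 + 112993186)*(-1/1549489) - 2209151/1588212 = 112993189*(-1/1549489) - 2209151/1588212 = -112993189/1549489 - 2209151/1588212 = -182880193861907/2460917023668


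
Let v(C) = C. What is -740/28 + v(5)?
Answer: -150/7 ≈ -21.429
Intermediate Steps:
-740/28 + v(5) = -740/28 + 5 = -20*37/28 + 5 = -185/7 + 5 = -150/7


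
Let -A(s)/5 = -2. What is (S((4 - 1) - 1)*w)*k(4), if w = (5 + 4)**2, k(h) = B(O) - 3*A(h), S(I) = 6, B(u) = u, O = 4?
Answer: -12636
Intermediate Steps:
A(s) = 10 (A(s) = -5*(-2) = 10)
k(h) = -26 (k(h) = 4 - 3*10 = 4 - 30 = -26)
w = 81 (w = 9**2 = 81)
(S((4 - 1) - 1)*w)*k(4) = (6*81)*(-26) = 486*(-26) = -12636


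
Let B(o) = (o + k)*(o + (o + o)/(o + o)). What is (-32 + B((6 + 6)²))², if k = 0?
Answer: 434639104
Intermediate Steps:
B(o) = o*(1 + o) (B(o) = (o + 0)*(o + (o + o)/(o + o)) = o*(o + (2*o)/((2*o))) = o*(o + (2*o)*(1/(2*o))) = o*(o + 1) = o*(1 + o))
(-32 + B((6 + 6)²))² = (-32 + (6 + 6)²*(1 + (6 + 6)²))² = (-32 + 12²*(1 + 12²))² = (-32 + 144*(1 + 144))² = (-32 + 144*145)² = (-32 + 20880)² = 20848² = 434639104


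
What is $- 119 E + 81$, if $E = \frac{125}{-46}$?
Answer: $\frac{18601}{46} \approx 404.37$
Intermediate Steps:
$E = - \frac{125}{46}$ ($E = 125 \left(- \frac{1}{46}\right) = - \frac{125}{46} \approx -2.7174$)
$- 119 E + 81 = \left(-119\right) \left(- \frac{125}{46}\right) + 81 = \frac{14875}{46} + 81 = \frac{18601}{46}$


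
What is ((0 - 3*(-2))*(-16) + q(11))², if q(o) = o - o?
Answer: 9216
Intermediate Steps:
q(o) = 0
((0 - 3*(-2))*(-16) + q(11))² = ((0 - 3*(-2))*(-16) + 0)² = ((0 + 6)*(-16) + 0)² = (6*(-16) + 0)² = (-96 + 0)² = (-96)² = 9216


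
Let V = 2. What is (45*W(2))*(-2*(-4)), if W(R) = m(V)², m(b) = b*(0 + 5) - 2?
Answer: 23040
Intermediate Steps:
m(b) = -2 + 5*b (m(b) = b*5 - 2 = 5*b - 2 = -2 + 5*b)
W(R) = 64 (W(R) = (-2 + 5*2)² = (-2 + 10)² = 8² = 64)
(45*W(2))*(-2*(-4)) = (45*64)*(-2*(-4)) = 2880*8 = 23040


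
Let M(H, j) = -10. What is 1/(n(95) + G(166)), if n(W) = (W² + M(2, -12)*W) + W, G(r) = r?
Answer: 1/8336 ≈ 0.00011996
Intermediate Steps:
n(W) = W² - 9*W (n(W) = (W² - 10*W) + W = W² - 9*W)
1/(n(95) + G(166)) = 1/(95*(-9 + 95) + 166) = 1/(95*86 + 166) = 1/(8170 + 166) = 1/8336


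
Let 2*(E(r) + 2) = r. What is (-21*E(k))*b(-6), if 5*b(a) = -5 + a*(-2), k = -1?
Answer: 147/2 ≈ 73.500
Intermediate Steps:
E(r) = -2 + r/2
b(a) = -1 - 2*a/5 (b(a) = (-5 + a*(-2))/5 = (-5 - 2*a)/5 = -1 - 2*a/5)
(-21*E(k))*b(-6) = (-21*(-2 + (1/2)*(-1)))*(-1 - 2/5*(-6)) = (-21*(-2 - 1/2))*(-1 + 12/5) = -21*(-5/2)*(7/5) = (105/2)*(7/5) = 147/2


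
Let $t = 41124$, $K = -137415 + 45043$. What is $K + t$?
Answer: $-51248$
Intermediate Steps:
$K = -92372$
$K + t = -92372 + 41124 = -51248$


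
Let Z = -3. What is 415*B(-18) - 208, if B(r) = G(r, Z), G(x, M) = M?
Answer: -1453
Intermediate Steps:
B(r) = -3
415*B(-18) - 208 = 415*(-3) - 208 = -1245 - 208 = -1453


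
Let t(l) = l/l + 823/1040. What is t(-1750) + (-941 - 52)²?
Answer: 1025492823/1040 ≈ 9.8605e+5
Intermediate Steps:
t(l) = 1863/1040 (t(l) = 1 + 823*(1/1040) = 1 + 823/1040 = 1863/1040)
t(-1750) + (-941 - 52)² = 1863/1040 + (-941 - 52)² = 1863/1040 + (-993)² = 1863/1040 + 986049 = 1025492823/1040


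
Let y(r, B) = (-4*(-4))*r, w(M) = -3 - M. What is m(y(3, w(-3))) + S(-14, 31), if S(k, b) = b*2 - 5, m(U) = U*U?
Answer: 2361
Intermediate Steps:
y(r, B) = 16*r
m(U) = U**2
S(k, b) = -5 + 2*b (S(k, b) = 2*b - 5 = -5 + 2*b)
m(y(3, w(-3))) + S(-14, 31) = (16*3)**2 + (-5 + 2*31) = 48**2 + (-5 + 62) = 2304 + 57 = 2361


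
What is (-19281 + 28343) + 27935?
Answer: 36997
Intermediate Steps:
(-19281 + 28343) + 27935 = 9062 + 27935 = 36997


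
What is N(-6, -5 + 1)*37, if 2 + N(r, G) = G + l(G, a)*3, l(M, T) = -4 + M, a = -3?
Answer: -1110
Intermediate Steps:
N(r, G) = -14 + 4*G (N(r, G) = -2 + (G + (-4 + G)*3) = -2 + (G + (-12 + 3*G)) = -2 + (-12 + 4*G) = -14 + 4*G)
N(-6, -5 + 1)*37 = (-14 + 4*(-5 + 1))*37 = (-14 + 4*(-4))*37 = (-14 - 16)*37 = -30*37 = -1110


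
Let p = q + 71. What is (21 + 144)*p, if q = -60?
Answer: 1815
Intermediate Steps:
p = 11 (p = -60 + 71 = 11)
(21 + 144)*p = (21 + 144)*11 = 165*11 = 1815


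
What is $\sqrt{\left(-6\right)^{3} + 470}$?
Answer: $\sqrt{254} \approx 15.937$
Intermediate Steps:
$\sqrt{\left(-6\right)^{3} + 470} = \sqrt{-216 + 470} = \sqrt{254}$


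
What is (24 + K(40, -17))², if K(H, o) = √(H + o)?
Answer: (24 + √23)² ≈ 829.20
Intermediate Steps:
(24 + K(40, -17))² = (24 + √(40 - 17))² = (24 + √23)²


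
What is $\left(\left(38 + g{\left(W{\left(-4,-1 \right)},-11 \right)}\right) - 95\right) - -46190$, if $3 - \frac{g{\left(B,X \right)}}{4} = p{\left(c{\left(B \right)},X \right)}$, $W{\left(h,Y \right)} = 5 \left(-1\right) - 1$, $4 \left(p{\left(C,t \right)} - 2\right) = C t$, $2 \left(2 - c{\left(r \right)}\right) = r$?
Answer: $46192$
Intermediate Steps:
$c{\left(r \right)} = 2 - \frac{r}{2}$
$p{\left(C,t \right)} = 2 + \frac{C t}{4}$
$W{\left(h,Y \right)} = -6$ ($W{\left(h,Y \right)} = -5 - 1 = -6$)
$g{\left(B,X \right)} = 4 - X \left(2 - \frac{B}{2}\right)$ ($g{\left(B,X \right)} = 12 - 4 \left(2 + \frac{\left(2 - \frac{B}{2}\right) X}{4}\right) = 12 - 4 \left(2 + \frac{X \left(2 - \frac{B}{2}\right)}{4}\right) = 12 - \left(8 + X \left(2 - \frac{B}{2}\right)\right) = 4 - X \left(2 - \frac{B}{2}\right)$)
$\left(\left(38 + g{\left(W{\left(-4,-1 \right)},-11 \right)}\right) - 95\right) - -46190 = \left(\left(38 + \left(4 + \frac{1}{2} \left(-11\right) \left(-4 - 6\right)\right)\right) - 95\right) - -46190 = \left(\left(38 + \left(4 + \frac{1}{2} \left(-11\right) \left(-10\right)\right)\right) - 95\right) + 46190 = \left(\left(38 + \left(4 + 55\right)\right) - 95\right) + 46190 = \left(\left(38 + 59\right) - 95\right) + 46190 = \left(97 - 95\right) + 46190 = 2 + 46190 = 46192$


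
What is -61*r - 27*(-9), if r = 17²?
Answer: -17386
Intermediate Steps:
r = 289
-61*r - 27*(-9) = -61*289 - 27*(-9) = -17629 + 243 = -17386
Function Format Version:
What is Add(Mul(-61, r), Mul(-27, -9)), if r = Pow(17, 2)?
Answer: -17386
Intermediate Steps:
r = 289
Add(Mul(-61, r), Mul(-27, -9)) = Add(Mul(-61, 289), Mul(-27, -9)) = Add(-17629, 243) = -17386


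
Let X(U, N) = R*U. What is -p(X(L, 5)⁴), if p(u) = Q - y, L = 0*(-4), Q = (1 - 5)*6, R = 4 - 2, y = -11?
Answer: 13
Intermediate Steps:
R = 2
Q = -24 (Q = -4*6 = -24)
L = 0
X(U, N) = 2*U
p(u) = -13 (p(u) = -24 - 1*(-11) = -24 + 11 = -13)
-p(X(L, 5)⁴) = -1*(-13) = 13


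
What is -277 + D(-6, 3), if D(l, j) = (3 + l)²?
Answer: -268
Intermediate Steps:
-277 + D(-6, 3) = -277 + (3 - 6)² = -277 + (-3)² = -277 + 9 = -268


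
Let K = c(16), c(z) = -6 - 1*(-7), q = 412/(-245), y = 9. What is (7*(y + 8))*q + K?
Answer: -6969/35 ≈ -199.11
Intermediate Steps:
q = -412/245 (q = 412*(-1/245) = -412/245 ≈ -1.6816)
c(z) = 1 (c(z) = -6 + 7 = 1)
K = 1
(7*(y + 8))*q + K = (7*(9 + 8))*(-412/245) + 1 = (7*17)*(-412/245) + 1 = 119*(-412/245) + 1 = -7004/35 + 1 = -6969/35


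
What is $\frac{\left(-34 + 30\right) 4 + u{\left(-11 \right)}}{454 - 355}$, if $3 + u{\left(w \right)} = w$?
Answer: $- \frac{10}{33} \approx -0.30303$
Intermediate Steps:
$u{\left(w \right)} = -3 + w$
$\frac{\left(-34 + 30\right) 4 + u{\left(-11 \right)}}{454 - 355} = \frac{\left(-34 + 30\right) 4 - 14}{454 - 355} = \frac{\left(-4\right) 4 - 14}{99} = \left(-16 - 14\right) \frac{1}{99} = \left(-30\right) \frac{1}{99} = - \frac{10}{33}$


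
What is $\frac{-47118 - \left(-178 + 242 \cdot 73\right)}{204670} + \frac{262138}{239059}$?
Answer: $\frac{19103569353}{24464102765} \approx 0.78088$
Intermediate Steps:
$\frac{-47118 - \left(-178 + 242 \cdot 73\right)}{204670} + \frac{262138}{239059} = \left(-47118 - \left(-178 + 17666\right)\right) \frac{1}{204670} + 262138 \cdot \frac{1}{239059} = \left(-47118 - 17488\right) \frac{1}{204670} + \frac{262138}{239059} = \left(-64606\right) \frac{1}{204670} + \frac{262138}{239059} = - \frac{32303}{102335} + \frac{262138}{239059} = \frac{19103569353}{24464102765}$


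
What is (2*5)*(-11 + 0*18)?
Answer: -110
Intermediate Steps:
(2*5)*(-11 + 0*18) = 10*(-11 + 0) = 10*(-11) = -110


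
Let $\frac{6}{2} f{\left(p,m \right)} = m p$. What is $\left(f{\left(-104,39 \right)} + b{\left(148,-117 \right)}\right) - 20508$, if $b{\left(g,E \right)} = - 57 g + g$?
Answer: $-30148$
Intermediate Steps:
$f{\left(p,m \right)} = \frac{m p}{3}$
$b{\left(g,E \right)} = - 56 g$
$\left(f{\left(-104,39 \right)} + b{\left(148,-117 \right)}\right) - 20508 = \left(\frac{1}{3} \cdot 39 \left(-104\right) - 8288\right) - 20508 = \left(-1352 - 8288\right) - 20508 = -9640 - 20508 = -30148$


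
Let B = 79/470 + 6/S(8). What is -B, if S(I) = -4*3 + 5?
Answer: 2267/3290 ≈ 0.68906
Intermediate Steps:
S(I) = -7 (S(I) = -12 + 5 = -7)
B = -2267/3290 (B = 79/470 + 6/(-7) = 79*(1/470) + 6*(-⅐) = 79/470 - 6/7 = -2267/3290 ≈ -0.68906)
-B = -1*(-2267/3290) = 2267/3290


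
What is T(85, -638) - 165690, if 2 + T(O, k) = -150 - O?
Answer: -165927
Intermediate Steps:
T(O, k) = -152 - O (T(O, k) = -2 + (-150 - O) = -152 - O)
T(85, -638) - 165690 = (-152 - 1*85) - 165690 = (-152 - 85) - 165690 = -237 - 165690 = -165927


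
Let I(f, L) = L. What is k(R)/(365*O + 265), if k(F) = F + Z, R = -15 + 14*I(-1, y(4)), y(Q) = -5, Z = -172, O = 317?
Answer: -257/115970 ≈ -0.0022161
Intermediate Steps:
R = -85 (R = -15 + 14*(-5) = -15 - 70 = -85)
k(F) = -172 + F (k(F) = F - 172 = -172 + F)
k(R)/(365*O + 265) = (-172 - 85)/(365*317 + 265) = -257/(115705 + 265) = -257/115970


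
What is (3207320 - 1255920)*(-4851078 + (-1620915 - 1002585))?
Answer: -14585891509200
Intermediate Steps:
(3207320 - 1255920)*(-4851078 + (-1620915 - 1002585)) = 1951400*(-4851078 - 2623500) = 1951400*(-7474578) = -14585891509200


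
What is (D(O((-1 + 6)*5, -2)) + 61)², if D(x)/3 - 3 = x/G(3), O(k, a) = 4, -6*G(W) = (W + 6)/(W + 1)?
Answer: 1444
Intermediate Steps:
G(W) = -(6 + W)/(6*(1 + W)) (G(W) = -(W + 6)/(6*(W + 1)) = -(6 + W)/(6*(1 + W)))
D(x) = 9 - 8*x (D(x) = 9 + 3*(x/(((-6 - 1*3)/(6*(1 + 3))))) = 9 + 3*(x/(((⅙)*(-6 - 3)/4))) = 9 + 3*(x/(((⅙)*(¼)*(-9)))) = 9 + 3*(x/(-3/8)) = 9 + 3*(x*(-8/3)) = 9 + 3*(-8*x/3) = 9 - 8*x)
(D(O((-1 + 6)*5, -2)) + 61)² = ((9 - 8*4) + 61)² = ((9 - 32) + 61)² = (-23 + 61)² = 38² = 1444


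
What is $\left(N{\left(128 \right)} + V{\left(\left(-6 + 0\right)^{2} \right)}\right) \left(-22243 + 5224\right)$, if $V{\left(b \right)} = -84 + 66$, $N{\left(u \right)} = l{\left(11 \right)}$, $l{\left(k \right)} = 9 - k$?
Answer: $340380$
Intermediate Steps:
$N{\left(u \right)} = -2$ ($N{\left(u \right)} = 9 - 11 = -2$)
$V{\left(b \right)} = -18$
$\left(N{\left(128 \right)} + V{\left(\left(-6 + 0\right)^{2} \right)}\right) \left(-22243 + 5224\right) = \left(-2 - 18\right) \left(-22243 + 5224\right) = \left(-20\right) \left(-17019\right) = 340380$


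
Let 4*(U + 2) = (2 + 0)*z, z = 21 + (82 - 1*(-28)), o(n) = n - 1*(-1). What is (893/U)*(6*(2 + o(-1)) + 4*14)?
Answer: 121448/127 ≈ 956.28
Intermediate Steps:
o(n) = 1 + n (o(n) = n + 1 = 1 + n)
z = 131 (z = 21 + (82 + 28) = 21 + 110 = 131)
U = 127/2 (U = -2 + ((2 + 0)*131)/4 = -2 + (2*131)/4 = -2 + (1/4)*262 = -2 + 131/2 = 127/2 ≈ 63.500)
(893/U)*(6*(2 + o(-1)) + 4*14) = (893/(127/2))*(6*(2 + (1 - 1)) + 4*14) = (893*(2/127))*(6*(2 + 0) + 56) = 1786*(6*2 + 56)/127 = 1786*(12 + 56)/127 = (1786/127)*68 = 121448/127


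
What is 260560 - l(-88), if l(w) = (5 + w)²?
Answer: 253671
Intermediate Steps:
260560 - l(-88) = 260560 - (5 - 88)² = 260560 - 1*(-83)² = 260560 - 1*6889 = 260560 - 6889 = 253671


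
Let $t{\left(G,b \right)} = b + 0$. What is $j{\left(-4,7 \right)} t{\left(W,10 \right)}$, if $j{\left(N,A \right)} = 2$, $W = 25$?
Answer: $20$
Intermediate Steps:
$t{\left(G,b \right)} = b$
$j{\left(-4,7 \right)} t{\left(W,10 \right)} = 2 \cdot 10 = 20$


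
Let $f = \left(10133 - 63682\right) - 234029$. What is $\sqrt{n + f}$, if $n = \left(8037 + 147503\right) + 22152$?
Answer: $i \sqrt{109886} \approx 331.49 i$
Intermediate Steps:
$n = 177692$ ($n = 155540 + 22152 = 177692$)
$f = -287578$ ($f = -53549 - 234029 = -287578$)
$\sqrt{n + f} = \sqrt{177692 - 287578} = \sqrt{-109886} = i \sqrt{109886}$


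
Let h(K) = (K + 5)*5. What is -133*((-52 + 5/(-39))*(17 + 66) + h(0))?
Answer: 22312612/39 ≈ 5.7212e+5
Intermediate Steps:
h(K) = 25 + 5*K (h(K) = (5 + K)*5 = 25 + 5*K)
-133*((-52 + 5/(-39))*(17 + 66) + h(0)) = -133*((-52 + 5/(-39))*(17 + 66) + (25 + 5*0)) = -133*((-52 + 5*(-1/39))*83 + (25 + 0)) = -133*((-52 - 5/39)*83 + 25) = -133*(-2033/39*83 + 25) = -133*(-168739/39 + 25) = -133*(-167764/39) = 22312612/39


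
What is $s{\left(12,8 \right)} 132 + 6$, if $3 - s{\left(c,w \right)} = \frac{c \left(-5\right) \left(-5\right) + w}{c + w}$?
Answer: $- \frac{8154}{5} \approx -1630.8$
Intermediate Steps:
$s{\left(c,w \right)} = 3 - \frac{w + 25 c}{c + w}$ ($s{\left(c,w \right)} = 3 - \frac{c \left(-5\right) \left(-5\right) + w}{c + w} = 3 - \frac{- 5 c \left(-5\right) + w}{c + w} = 3 - \frac{25 c + w}{c + w} = 3 - \frac{w + 25 c}{c + w}$)
$s{\left(12,8 \right)} 132 + 6 = \frac{2 \left(8 - 132\right)}{12 + 8} \cdot 132 + 6 = \frac{2 \left(8 - 132\right)}{20} \cdot 132 + 6 = 2 \cdot \frac{1}{20} \left(-124\right) 132 + 6 = \left(- \frac{62}{5}\right) 132 + 6 = - \frac{8184}{5} + 6 = - \frac{8154}{5}$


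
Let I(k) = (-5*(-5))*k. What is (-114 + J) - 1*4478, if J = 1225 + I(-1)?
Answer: -3392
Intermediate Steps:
I(k) = 25*k
J = 1200 (J = 1225 + 25*(-1) = 1225 - 25 = 1200)
(-114 + J) - 1*4478 = (-114 + 1200) - 1*4478 = 1086 - 4478 = -3392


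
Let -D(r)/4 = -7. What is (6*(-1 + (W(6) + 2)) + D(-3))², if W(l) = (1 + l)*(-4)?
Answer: 17956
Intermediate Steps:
D(r) = 28 (D(r) = -4*(-7) = 28)
W(l) = -4 - 4*l
(6*(-1 + (W(6) + 2)) + D(-3))² = (6*(-1 + ((-4 - 4*6) + 2)) + 28)² = (6*(-1 + ((-4 - 24) + 2)) + 28)² = (6*(-1 + (-28 + 2)) + 28)² = (6*(-1 - 26) + 28)² = (6*(-27) + 28)² = (-162 + 28)² = (-134)² = 17956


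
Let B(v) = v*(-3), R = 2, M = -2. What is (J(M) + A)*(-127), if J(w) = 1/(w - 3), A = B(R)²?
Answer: -22733/5 ≈ -4546.6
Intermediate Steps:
B(v) = -3*v
A = 36 (A = (-3*2)² = (-6)² = 36)
J(w) = 1/(-3 + w)
(J(M) + A)*(-127) = (1/(-3 - 2) + 36)*(-127) = (1/(-5) + 36)*(-127) = (-⅕ + 36)*(-127) = (179/5)*(-127) = -22733/5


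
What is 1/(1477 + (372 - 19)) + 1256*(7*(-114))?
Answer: -1834187039/1830 ≈ -1.0023e+6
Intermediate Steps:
1/(1477 + (372 - 19)) + 1256*(7*(-114)) = 1/(1477 + 353) + 1256*(-798) = 1/1830 - 1002288 = -1834187039/1830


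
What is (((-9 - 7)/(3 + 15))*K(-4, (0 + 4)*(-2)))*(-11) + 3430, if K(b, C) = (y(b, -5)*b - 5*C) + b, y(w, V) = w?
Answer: 35446/9 ≈ 3938.4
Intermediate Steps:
K(b, C) = b + b² - 5*C (K(b, C) = (b*b - 5*C) + b = (b² - 5*C) + b = b + b² - 5*C)
(((-9 - 7)/(3 + 15))*K(-4, (0 + 4)*(-2)))*(-11) + 3430 = (((-9 - 7)/(3 + 15))*(-4 + (-4)² - 5*(0 + 4)*(-2)))*(-11) + 3430 = ((-16/18)*(-4 + 16 - 20*(-2)))*(-11) + 3430 = ((-16*1/18)*(-4 + 16 - 5*(-8)))*(-11) + 3430 = -8*(-4 + 16 + 40)/9*(-11) + 3430 = -8/9*52*(-11) + 3430 = -416/9*(-11) + 3430 = 4576/9 + 3430 = 35446/9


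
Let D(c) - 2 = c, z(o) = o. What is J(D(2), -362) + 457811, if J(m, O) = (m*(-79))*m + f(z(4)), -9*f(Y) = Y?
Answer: 4108919/9 ≈ 4.5655e+5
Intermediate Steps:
f(Y) = -Y/9
D(c) = 2 + c
J(m, O) = -4/9 - 79*m² (J(m, O) = (m*(-79))*m - ⅑*4 = (-79*m)*m - 4/9 = -79*m² - 4/9 = -4/9 - 79*m²)
J(D(2), -362) + 457811 = (-4/9 - 79*(2 + 2)²) + 457811 = (-4/9 - 79*4²) + 457811 = (-4/9 - 79*16) + 457811 = (-4/9 - 1264) + 457811 = -11380/9 + 457811 = 4108919/9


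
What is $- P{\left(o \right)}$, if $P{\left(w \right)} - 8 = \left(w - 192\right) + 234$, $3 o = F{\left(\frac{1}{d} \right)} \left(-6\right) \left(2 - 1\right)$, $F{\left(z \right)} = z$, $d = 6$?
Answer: $- \frac{149}{3} \approx -49.667$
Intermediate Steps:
$o = - \frac{1}{3}$ ($o = \frac{\frac{1}{6} \left(-6\right) \left(2 - 1\right)}{3} = \frac{\left(-1\right) 1}{3} = \frac{1}{3} \left(-1\right) = - \frac{1}{3} \approx -0.33333$)
$P{\left(w \right)} = 50 + w$ ($P{\left(w \right)} = 8 + \left(\left(w - 192\right) + 234\right) = 8 + \left(\left(-192 + w\right) + 234\right) = 8 + \left(42 + w\right) = 50 + w$)
$- P{\left(o \right)} = - (50 - \frac{1}{3}) = \left(-1\right) \frac{149}{3} = - \frac{149}{3}$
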